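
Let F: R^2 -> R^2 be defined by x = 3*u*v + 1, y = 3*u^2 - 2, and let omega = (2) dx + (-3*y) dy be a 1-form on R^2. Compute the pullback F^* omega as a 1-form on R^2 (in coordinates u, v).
F^* omega = (-54*u^3 + 36*u + 6*v) du + (6*u) dv

Using F^*(f dg) = (f ∘ F) d(g ∘ F), substitute each coordinate x_i by F_i(u, v) in f_i, and replace dx_i by d F_i = (∂F_i/∂u) du + (∂F_i/∂v) dv.
  For the x component: f_1(F) = 2; d F_1 = (3*v) du + (3*u) dv
  For the y component: f_2(F) = 6 - 9*u^2; d F_2 = (6*u) du + (0) dv
Combining and collecting du, dv coefficients:
  coeff of du: -54*u^3 + 36*u + 6*v
  coeff of dv: 6*u
F^* omega = (-54*u^3 + 36*u + 6*v) du + (6*u) dv.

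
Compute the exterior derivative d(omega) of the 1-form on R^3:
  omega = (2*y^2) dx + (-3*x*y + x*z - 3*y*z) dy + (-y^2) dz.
d(omega) = (-7*y + z) dx ∧ dy + (-x + y) dy ∧ dz

For a 1-form omega = sum_i f_i dx_i, the exterior derivative is
  d(omega) = sum_{i < j} (∂f_j/∂x_i - ∂f_i/∂x_j) dx_i ∧ dx_j.
  coefficient of dx ∧ dy: ∂f_2/∂x - ∂f_1/∂y = ∂(-3*x*y + x*z - 3*y*z)/∂x - ∂(2*y^2)/∂y = -7*y + z
  coefficient of dy ∧ dz: ∂f_3/∂y - ∂f_2/∂z = ∂(-y^2)/∂y - ∂(-3*x*y + x*z - 3*y*z)/∂z = -x + y
Assembling: d(omega) = (-7*y + z) dx ∧ dy + (-x + y) dy ∧ dz.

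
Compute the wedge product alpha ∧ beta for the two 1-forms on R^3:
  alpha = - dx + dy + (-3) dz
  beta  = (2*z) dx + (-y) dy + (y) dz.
alpha ∧ beta = (y - 2*z) dx ∧ dy + (-y + 6*z) dx ∧ dz + (-2*y) dy ∧ dz

Distribute the wedge, using dx_i ∧ dx_j = -dx_j ∧ dx_i and dx_i ∧ dx_i = 0. For each pair (i, j) with i < j, the coefficient of dx_i ∧ dx_j in alpha ∧ beta is (alpha_i * beta_j - alpha_j * beta_i). Collecting: alpha ∧ beta = (y - 2*z) dx ∧ dy + (-y + 6*z) dx ∧ dz + (-2*y) dy ∧ dz.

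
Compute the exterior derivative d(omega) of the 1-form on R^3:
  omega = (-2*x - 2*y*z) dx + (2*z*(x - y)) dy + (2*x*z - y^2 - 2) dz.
d(omega) = (4*z) dx ∧ dy + (2*y + 2*z) dx ∧ dz + (-2*x) dy ∧ dz

For a 1-form omega = sum_i f_i dx_i, the exterior derivative is
  d(omega) = sum_{i < j} (∂f_j/∂x_i - ∂f_i/∂x_j) dx_i ∧ dx_j.
  coefficient of dx ∧ dy: ∂f_2/∂x - ∂f_1/∂y = ∂(2*z*(x - y))/∂x - ∂(-2*x - 2*y*z)/∂y = 4*z
  coefficient of dx ∧ dz: ∂f_3/∂x - ∂f_1/∂z = ∂(2*x*z - y^2 - 2)/∂x - ∂(-2*x - 2*y*z)/∂z = 2*y + 2*z
  coefficient of dy ∧ dz: ∂f_3/∂y - ∂f_2/∂z = ∂(2*x*z - y^2 - 2)/∂y - ∂(2*z*(x - y))/∂z = -2*x
Assembling: d(omega) = (4*z) dx ∧ dy + (2*y + 2*z) dx ∧ dz + (-2*x) dy ∧ dz.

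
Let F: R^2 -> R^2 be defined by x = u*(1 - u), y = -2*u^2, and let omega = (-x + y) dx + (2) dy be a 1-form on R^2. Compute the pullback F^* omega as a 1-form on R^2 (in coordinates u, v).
F^* omega = (u*(2*u^2 + u - 9)) du

Using F^*(f dg) = (f ∘ F) d(g ∘ F), substitute each coordinate x_i by F_i(u, v) in f_i, and replace dx_i by d F_i = (∂F_i/∂u) du + (∂F_i/∂v) dv.
  For the x component: f_1(F) = u*(-u - 1); d F_1 = (1 - 2*u) du + (0) dv
  For the y component: f_2(F) = 2; d F_2 = (-4*u) du + (0) dv
Combining and collecting du, dv coefficients:
  coeff of du: u*(2*u^2 + u - 9)
  coeff of dv: 0
F^* omega = (u*(2*u^2 + u - 9)) du.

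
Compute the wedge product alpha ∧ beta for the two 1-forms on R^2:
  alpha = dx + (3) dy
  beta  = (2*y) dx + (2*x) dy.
alpha ∧ beta = (2*x - 6*y) dx ∧ dy

Distribute the wedge, using dx_i ∧ dx_j = -dx_j ∧ dx_i and dx_i ∧ dx_i = 0. For each pair (i, j) with i < j, the coefficient of dx_i ∧ dx_j in alpha ∧ beta is (alpha_i * beta_j - alpha_j * beta_i). Collecting: alpha ∧ beta = (2*x - 6*y) dx ∧ dy.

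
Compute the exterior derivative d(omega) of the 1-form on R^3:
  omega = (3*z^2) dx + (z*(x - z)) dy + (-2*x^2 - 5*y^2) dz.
d(omega) = (z) dx ∧ dy + (-4*x - 6*z) dx ∧ dz + (-x - 10*y + 2*z) dy ∧ dz

For a 1-form omega = sum_i f_i dx_i, the exterior derivative is
  d(omega) = sum_{i < j} (∂f_j/∂x_i - ∂f_i/∂x_j) dx_i ∧ dx_j.
  coefficient of dx ∧ dy: ∂f_2/∂x - ∂f_1/∂y = ∂(z*(x - z))/∂x - ∂(3*z^2)/∂y = z
  coefficient of dx ∧ dz: ∂f_3/∂x - ∂f_1/∂z = ∂(-2*x^2 - 5*y^2)/∂x - ∂(3*z^2)/∂z = -4*x - 6*z
  coefficient of dy ∧ dz: ∂f_3/∂y - ∂f_2/∂z = ∂(-2*x^2 - 5*y^2)/∂y - ∂(z*(x - z))/∂z = -x - 10*y + 2*z
Assembling: d(omega) = (z) dx ∧ dy + (-4*x - 6*z) dx ∧ dz + (-x - 10*y + 2*z) dy ∧ dz.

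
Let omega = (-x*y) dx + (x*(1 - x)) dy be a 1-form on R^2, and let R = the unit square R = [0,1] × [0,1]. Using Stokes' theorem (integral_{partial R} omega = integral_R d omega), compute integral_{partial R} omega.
integral_(partial R) omega = 1/2

Stokes: integral_partial_R omega = integral_R d omega with d omega = (∂Q/∂x - ∂P/∂y) dx ∧ dy.
  ∂Q/∂x = 1 - 2*x
  ∂P/∂y = -x
  integrand = ∂Q/∂x - ∂P/∂y = 1 - x.
Integrating over R: integral_0^1 integral_0^1 (1 - x) dx dy = 1/2.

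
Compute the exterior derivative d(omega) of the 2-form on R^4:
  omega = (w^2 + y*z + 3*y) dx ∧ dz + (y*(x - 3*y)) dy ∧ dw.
d(omega) = (-z - 3) dx ∧ dy ∧ dz + (2*w) dx ∧ dz ∧ dw + (y) dx ∧ dy ∧ dw

For a 2-form omega = sum_{i<j} g_{ij} dx_i ∧ dx_j, the exterior derivative is
  d(omega) = sum_{i<j} d(g_{ij}) ∧ dx_i ∧ dx_j = sum_{i<j, k} (∂g_{ij}/∂x_k) dx_k ∧ dx_i ∧ dx_j.
Expand each term, using dx_k ∧ dx_i ∧ dx_j = sgn(permutation) dx_{(a)} ∧ dx_{(b)} ∧ dx_{(c)} with (a < b < c) sorted:
  d(w^2 + y*z + 3*y) includes (∂/∂y)(w^2 + y*z + 3*y) dy = (z + 3) dy, which multiplied by dx ∧ dz gives (-z - 3) dx ∧ dy ∧ dz
  d(w^2 + y*z + 3*y) includes (∂/∂w)(w^2 + y*z + 3*y) dw = (2*w) dw, which multiplied by dx ∧ dz gives (2*w) dx ∧ dz ∧ dw
  d(y*(x - 3*y)) includes (∂/∂x)(y*(x - 3*y)) dx = (y) dx, which multiplied by dy ∧ dw gives (y) dx ∧ dy ∧ dw
Collecting like 3-forms: d(omega) = (-z - 3) dx ∧ dy ∧ dz + (2*w) dx ∧ dz ∧ dw + (y) dx ∧ dy ∧ dw.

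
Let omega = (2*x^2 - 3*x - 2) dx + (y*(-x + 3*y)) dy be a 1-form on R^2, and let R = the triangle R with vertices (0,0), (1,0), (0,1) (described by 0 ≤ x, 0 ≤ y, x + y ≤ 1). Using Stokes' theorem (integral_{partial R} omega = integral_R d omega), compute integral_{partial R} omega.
integral_(partial R) omega = -1/6

Stokes: integral_partial_R omega = integral_R d omega with d omega = (∂Q/∂x - ∂P/∂y) dx ∧ dy.
  ∂Q/∂x = -y
  ∂P/∂y = 0
  integrand = ∂Q/∂x - ∂P/∂y = -y.
Integrating over R: integral_0^1 integral_0^{1-x} (-y) dy dx = -1/6.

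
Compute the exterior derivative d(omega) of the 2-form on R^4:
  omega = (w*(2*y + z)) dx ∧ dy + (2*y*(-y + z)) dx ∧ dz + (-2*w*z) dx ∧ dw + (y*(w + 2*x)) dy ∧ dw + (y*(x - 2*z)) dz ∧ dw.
d(omega) = (w + 4*y - 2*z) dx ∧ dy ∧ dz + (4*y + z) dx ∧ dy ∧ dw + (2*w + y) dx ∧ dz ∧ dw + (x - 2*z) dy ∧ dz ∧ dw

For a 2-form omega = sum_{i<j} g_{ij} dx_i ∧ dx_j, the exterior derivative is
  d(omega) = sum_{i<j} d(g_{ij}) ∧ dx_i ∧ dx_j = sum_{i<j, k} (∂g_{ij}/∂x_k) dx_k ∧ dx_i ∧ dx_j.
Expand each term, using dx_k ∧ dx_i ∧ dx_j = sgn(permutation) dx_{(a)} ∧ dx_{(b)} ∧ dx_{(c)} with (a < b < c) sorted:
  d(w*(2*y + z)) includes (∂/∂z)(w*(2*y + z)) dz = (w) dz, which multiplied by dx ∧ dy gives (w) dx ∧ dy ∧ dz
  d(w*(2*y + z)) includes (∂/∂w)(w*(2*y + z)) dw = (2*y + z) dw, which multiplied by dx ∧ dy gives (2*y + z) dx ∧ dy ∧ dw
  d(2*y*(-y + z)) includes (∂/∂y)(2*y*(-y + z)) dy = (-4*y + 2*z) dy, which multiplied by dx ∧ dz gives (4*y - 2*z) dx ∧ dy ∧ dz
  d(-2*w*z) includes (∂/∂z)(-2*w*z) dz = (-2*w) dz, which multiplied by dx ∧ dw gives (2*w) dx ∧ dz ∧ dw
  d(y*(w + 2*x)) includes (∂/∂x)(y*(w + 2*x)) dx = (2*y) dx, which multiplied by dy ∧ dw gives (2*y) dx ∧ dy ∧ dw
  d(y*(x - 2*z)) includes (∂/∂x)(y*(x - 2*z)) dx = (y) dx, which multiplied by dz ∧ dw gives (y) dx ∧ dz ∧ dw
  d(y*(x - 2*z)) includes (∂/∂y)(y*(x - 2*z)) dy = (x - 2*z) dy, which multiplied by dz ∧ dw gives (x - 2*z) dy ∧ dz ∧ dw
Collecting like 3-forms: d(omega) = (w + 4*y - 2*z) dx ∧ dy ∧ dz + (4*y + z) dx ∧ dy ∧ dw + (2*w + y) dx ∧ dz ∧ dw + (x - 2*z) dy ∧ dz ∧ dw.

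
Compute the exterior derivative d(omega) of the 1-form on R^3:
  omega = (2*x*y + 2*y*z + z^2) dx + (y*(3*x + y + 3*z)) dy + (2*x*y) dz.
d(omega) = (-2*x + 3*y - 2*z) dx ∧ dy + (-2*z) dx ∧ dz + (2*x - 3*y) dy ∧ dz

For a 1-form omega = sum_i f_i dx_i, the exterior derivative is
  d(omega) = sum_{i < j} (∂f_j/∂x_i - ∂f_i/∂x_j) dx_i ∧ dx_j.
  coefficient of dx ∧ dy: ∂f_2/∂x - ∂f_1/∂y = ∂(y*(3*x + y + 3*z))/∂x - ∂(2*x*y + 2*y*z + z^2)/∂y = -2*x + 3*y - 2*z
  coefficient of dx ∧ dz: ∂f_3/∂x - ∂f_1/∂z = ∂(2*x*y)/∂x - ∂(2*x*y + 2*y*z + z^2)/∂z = -2*z
  coefficient of dy ∧ dz: ∂f_3/∂y - ∂f_2/∂z = ∂(2*x*y)/∂y - ∂(y*(3*x + y + 3*z))/∂z = 2*x - 3*y
Assembling: d(omega) = (-2*x + 3*y - 2*z) dx ∧ dy + (-2*z) dx ∧ dz + (2*x - 3*y) dy ∧ dz.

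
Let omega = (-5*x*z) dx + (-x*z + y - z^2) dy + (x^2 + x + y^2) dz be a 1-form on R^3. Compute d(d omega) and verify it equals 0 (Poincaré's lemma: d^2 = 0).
d(d omega) = 0

Step 1: d omega = sum_{i<j} (∂f_j/∂x_i - ∂f_i/∂x_j) dx_i ∧ dx_j:
  coeff of dx ∧ dy: -z
  coeff of dx ∧ dz: 7*x + 1
  coeff of dy ∧ dz: x + 2*y + 2*z
Step 2: Apply d again to each 2-form coefficient. The only possible 3-form in R^3 is dx ∧ dy ∧ dz, with coefficient
  ∂(coeff of dy∧dz)/∂x - ∂(coeff of dx∧dz)/∂y + ∂(coeff of dx∧dy)/∂z
  = ∂/∂x (x + 2*y + 2*z) - ∂/∂y (7*x + 1) + ∂/∂z (-z).
Each of these terms simplifies to sums of mixed partials that cancel in pairs. The result is 0 (by equality of mixed partials for smooth functions — Schwarz / Clairaut).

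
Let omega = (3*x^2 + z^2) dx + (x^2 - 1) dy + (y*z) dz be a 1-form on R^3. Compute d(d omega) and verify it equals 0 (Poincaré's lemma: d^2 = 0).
d(d omega) = 0

Step 1: d omega = sum_{i<j} (∂f_j/∂x_i - ∂f_i/∂x_j) dx_i ∧ dx_j:
  coeff of dx ∧ dy: 2*x
  coeff of dx ∧ dz: -2*z
  coeff of dy ∧ dz: z
Step 2: Apply d again to each 2-form coefficient. The only possible 3-form in R^3 is dx ∧ dy ∧ dz, with coefficient
  ∂(coeff of dy∧dz)/∂x - ∂(coeff of dx∧dz)/∂y + ∂(coeff of dx∧dy)/∂z
  = ∂/∂x (z) - ∂/∂y (-2*z) + ∂/∂z (2*x).
Each of these terms simplifies to sums of mixed partials that cancel in pairs. The result is 0 (by equality of mixed partials for smooth functions — Schwarz / Clairaut).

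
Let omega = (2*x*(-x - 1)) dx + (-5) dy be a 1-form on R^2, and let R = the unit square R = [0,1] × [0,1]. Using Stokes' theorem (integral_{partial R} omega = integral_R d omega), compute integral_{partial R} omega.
integral_(partial R) omega = 0

Stokes: integral_partial_R omega = integral_R d omega with d omega = (∂Q/∂x - ∂P/∂y) dx ∧ dy.
  ∂Q/∂x = 0
  ∂P/∂y = 0
  integrand = ∂Q/∂x - ∂P/∂y = 0.
Integrating over R: integral_0^1 integral_0^1 (0) dx dy = 0.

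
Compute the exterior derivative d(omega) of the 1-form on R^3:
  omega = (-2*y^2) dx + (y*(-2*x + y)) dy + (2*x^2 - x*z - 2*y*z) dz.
d(omega) = (2*y) dx ∧ dy + (4*x - z) dx ∧ dz + (-2*z) dy ∧ dz

For a 1-form omega = sum_i f_i dx_i, the exterior derivative is
  d(omega) = sum_{i < j} (∂f_j/∂x_i - ∂f_i/∂x_j) dx_i ∧ dx_j.
  coefficient of dx ∧ dy: ∂f_2/∂x - ∂f_1/∂y = ∂(y*(-2*x + y))/∂x - ∂(-2*y^2)/∂y = 2*y
  coefficient of dx ∧ dz: ∂f_3/∂x - ∂f_1/∂z = ∂(2*x^2 - x*z - 2*y*z)/∂x - ∂(-2*y^2)/∂z = 4*x - z
  coefficient of dy ∧ dz: ∂f_3/∂y - ∂f_2/∂z = ∂(2*x^2 - x*z - 2*y*z)/∂y - ∂(y*(-2*x + y))/∂z = -2*z
Assembling: d(omega) = (2*y) dx ∧ dy + (4*x - z) dx ∧ dz + (-2*z) dy ∧ dz.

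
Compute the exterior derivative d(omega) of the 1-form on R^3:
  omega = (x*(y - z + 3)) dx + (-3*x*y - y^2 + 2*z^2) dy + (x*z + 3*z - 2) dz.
d(omega) = (-x - 3*y) dx ∧ dy + (x + z) dx ∧ dz + (-4*z) dy ∧ dz

For a 1-form omega = sum_i f_i dx_i, the exterior derivative is
  d(omega) = sum_{i < j} (∂f_j/∂x_i - ∂f_i/∂x_j) dx_i ∧ dx_j.
  coefficient of dx ∧ dy: ∂f_2/∂x - ∂f_1/∂y = ∂(-3*x*y - y^2 + 2*z^2)/∂x - ∂(x*(y - z + 3))/∂y = -x - 3*y
  coefficient of dx ∧ dz: ∂f_3/∂x - ∂f_1/∂z = ∂(x*z + 3*z - 2)/∂x - ∂(x*(y - z + 3))/∂z = x + z
  coefficient of dy ∧ dz: ∂f_3/∂y - ∂f_2/∂z = ∂(x*z + 3*z - 2)/∂y - ∂(-3*x*y - y^2 + 2*z^2)/∂z = -4*z
Assembling: d(omega) = (-x - 3*y) dx ∧ dy + (x + z) dx ∧ dz + (-4*z) dy ∧ dz.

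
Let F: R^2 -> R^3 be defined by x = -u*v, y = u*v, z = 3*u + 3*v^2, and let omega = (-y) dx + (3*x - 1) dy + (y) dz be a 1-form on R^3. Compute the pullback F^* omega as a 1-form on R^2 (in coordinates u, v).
F^* omega = (v*(-2*u*v + 3*u - 1)) du + (u*(-2*u*v + 6*v^2 - 1)) dv

Using F^*(f dg) = (f ∘ F) d(g ∘ F), substitute each coordinate x_i by F_i(u, v) in f_i, and replace dx_i by d F_i = (∂F_i/∂u) du + (∂F_i/∂v) dv.
  For the x component: f_1(F) = -u*v; d F_1 = (-v) du + (-u) dv
  For the y component: f_2(F) = -3*u*v - 1; d F_2 = (v) du + (u) dv
  For the z component: f_3(F) = u*v; d F_3 = (3) du + (6*v) dv
Combining and collecting du, dv coefficients:
  coeff of du: v*(-2*u*v + 3*u - 1)
  coeff of dv: u*(-2*u*v + 6*v^2 - 1)
F^* omega = (v*(-2*u*v + 3*u - 1)) du + (u*(-2*u*v + 6*v^2 - 1)) dv.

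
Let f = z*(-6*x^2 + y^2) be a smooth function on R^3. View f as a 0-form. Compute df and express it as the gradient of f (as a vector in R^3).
df = (-12*x*z) dx + (2*y*z) dy + (-6*x^2 + y^2) dz; grad f = (-12*x*z, 2*y*z, -6*x^2 + y^2)

For a 0-form f, d f = (∂f/∂x) dx + (∂f/∂y) dy + (∂f/∂z) dz. The components of the vector representation are exactly the entries of grad f in Cartesian coordinates:
  ∂f/∂x = -12*x*z
  ∂f/∂y = 2*y*z
  ∂f/∂z = -6*x^2 + y^2.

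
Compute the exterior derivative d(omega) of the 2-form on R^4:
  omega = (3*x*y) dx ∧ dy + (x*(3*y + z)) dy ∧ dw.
d(omega) = (3*y + z) dx ∧ dy ∧ dw + (-x) dy ∧ dz ∧ dw

For a 2-form omega = sum_{i<j} g_{ij} dx_i ∧ dx_j, the exterior derivative is
  d(omega) = sum_{i<j} d(g_{ij}) ∧ dx_i ∧ dx_j = sum_{i<j, k} (∂g_{ij}/∂x_k) dx_k ∧ dx_i ∧ dx_j.
Expand each term, using dx_k ∧ dx_i ∧ dx_j = sgn(permutation) dx_{(a)} ∧ dx_{(b)} ∧ dx_{(c)} with (a < b < c) sorted:
  d(x*(3*y + z)) includes (∂/∂x)(x*(3*y + z)) dx = (3*y + z) dx, which multiplied by dy ∧ dw gives (3*y + z) dx ∧ dy ∧ dw
  d(x*(3*y + z)) includes (∂/∂z)(x*(3*y + z)) dz = (x) dz, which multiplied by dy ∧ dw gives (-x) dy ∧ dz ∧ dw
Collecting like 3-forms: d(omega) = (3*y + z) dx ∧ dy ∧ dw + (-x) dy ∧ dz ∧ dw.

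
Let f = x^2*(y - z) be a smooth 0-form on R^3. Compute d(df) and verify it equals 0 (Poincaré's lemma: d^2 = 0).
d(df) = 0

Step 1: df = sum_i (∂f/∂x_i) dx_i = (2*x*(y - z)) dx + (x^2) dy + (-x^2) dz.
Step 2: Apply d again. Using the 1-form formula, the coefficient of dx ∧ dy in d(df) is ∂^2 f/∂x ∂y - ∂^2 f/∂y ∂x = (2*x) - (2*x) = 0 (equality of mixed partials for smooth f).
Similarly for dx ∧ dz and dy ∧ dz — all coefficients vanish. So d(df) = 0.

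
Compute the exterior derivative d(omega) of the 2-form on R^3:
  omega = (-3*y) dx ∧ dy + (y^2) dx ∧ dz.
d(omega) = (-2*y) dx ∧ dy ∧ dz

For a 2-form omega = sum_{i<j} g_{ij} dx_i ∧ dx_j, the exterior derivative is
  d(omega) = sum_{i<j} d(g_{ij}) ∧ dx_i ∧ dx_j = sum_{i<j, k} (∂g_{ij}/∂x_k) dx_k ∧ dx_i ∧ dx_j.
Expand each term, using dx_k ∧ dx_i ∧ dx_j = sgn(permutation) dx_{(a)} ∧ dx_{(b)} ∧ dx_{(c)} with (a < b < c) sorted:
  d(y^2) includes (∂/∂y)(y^2) dy = (2*y) dy, which multiplied by dx ∧ dz gives (-2*y) dx ∧ dy ∧ dz
Collecting like 3-forms: d(omega) = (-2*y) dx ∧ dy ∧ dz.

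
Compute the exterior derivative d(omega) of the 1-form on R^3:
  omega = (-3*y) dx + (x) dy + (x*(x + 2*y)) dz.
d(omega) = (4) dx ∧ dy + (2*x + 2*y) dx ∧ dz + (2*x) dy ∧ dz

For a 1-form omega = sum_i f_i dx_i, the exterior derivative is
  d(omega) = sum_{i < j} (∂f_j/∂x_i - ∂f_i/∂x_j) dx_i ∧ dx_j.
  coefficient of dx ∧ dy: ∂f_2/∂x - ∂f_1/∂y = ∂(x)/∂x - ∂(-3*y)/∂y = 4
  coefficient of dx ∧ dz: ∂f_3/∂x - ∂f_1/∂z = ∂(x*(x + 2*y))/∂x - ∂(-3*y)/∂z = 2*x + 2*y
  coefficient of dy ∧ dz: ∂f_3/∂y - ∂f_2/∂z = ∂(x*(x + 2*y))/∂y - ∂(x)/∂z = 2*x
Assembling: d(omega) = (4) dx ∧ dy + (2*x + 2*y) dx ∧ dz + (2*x) dy ∧ dz.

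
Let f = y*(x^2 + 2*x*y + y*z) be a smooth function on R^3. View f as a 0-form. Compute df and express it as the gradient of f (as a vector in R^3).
df = (2*y*(x + y)) dx + (x^2 + 4*x*y + 2*y*z) dy + (y^2) dz; grad f = (2*y*(x + y), x^2 + 4*x*y + 2*y*z, y^2)

For a 0-form f, d f = (∂f/∂x) dx + (∂f/∂y) dy + (∂f/∂z) dz. The components of the vector representation are exactly the entries of grad f in Cartesian coordinates:
  ∂f/∂x = 2*y*(x + y)
  ∂f/∂y = x^2 + 4*x*y + 2*y*z
  ∂f/∂z = y^2.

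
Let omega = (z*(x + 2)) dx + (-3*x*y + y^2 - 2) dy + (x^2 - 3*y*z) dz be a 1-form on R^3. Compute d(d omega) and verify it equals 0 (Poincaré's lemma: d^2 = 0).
d(d omega) = 0

Step 1: d omega = sum_{i<j} (∂f_j/∂x_i - ∂f_i/∂x_j) dx_i ∧ dx_j:
  coeff of dx ∧ dy: -3*y
  coeff of dx ∧ dz: x - 2
  coeff of dy ∧ dz: -3*z
Step 2: Apply d again to each 2-form coefficient. The only possible 3-form in R^3 is dx ∧ dy ∧ dz, with coefficient
  ∂(coeff of dy∧dz)/∂x - ∂(coeff of dx∧dz)/∂y + ∂(coeff of dx∧dy)/∂z
  = ∂/∂x (-3*z) - ∂/∂y (x - 2) + ∂/∂z (-3*y).
Each of these terms simplifies to sums of mixed partials that cancel in pairs. The result is 0 (by equality of mixed partials for smooth functions — Schwarz / Clairaut).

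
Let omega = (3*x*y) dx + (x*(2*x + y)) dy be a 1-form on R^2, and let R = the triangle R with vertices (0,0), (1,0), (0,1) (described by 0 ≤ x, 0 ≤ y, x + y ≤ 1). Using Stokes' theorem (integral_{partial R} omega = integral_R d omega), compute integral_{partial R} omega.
integral_(partial R) omega = 1/3

Stokes: integral_partial_R omega = integral_R d omega with d omega = (∂Q/∂x - ∂P/∂y) dx ∧ dy.
  ∂Q/∂x = 4*x + y
  ∂P/∂y = 3*x
  integrand = ∂Q/∂x - ∂P/∂y = x + y.
Integrating over R: integral_0^1 integral_0^{1-x} (x + y) dy dx = 1/3.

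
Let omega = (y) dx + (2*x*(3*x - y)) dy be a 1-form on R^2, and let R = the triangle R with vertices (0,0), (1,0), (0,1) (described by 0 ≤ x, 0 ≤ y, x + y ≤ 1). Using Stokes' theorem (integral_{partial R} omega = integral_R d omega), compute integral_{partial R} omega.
integral_(partial R) omega = 7/6

Stokes: integral_partial_R omega = integral_R d omega with d omega = (∂Q/∂x - ∂P/∂y) dx ∧ dy.
  ∂Q/∂x = 12*x - 2*y
  ∂P/∂y = 1
  integrand = ∂Q/∂x - ∂P/∂y = 12*x - 2*y - 1.
Integrating over R: integral_0^1 integral_0^{1-x} (12*x - 2*y - 1) dy dx = 7/6.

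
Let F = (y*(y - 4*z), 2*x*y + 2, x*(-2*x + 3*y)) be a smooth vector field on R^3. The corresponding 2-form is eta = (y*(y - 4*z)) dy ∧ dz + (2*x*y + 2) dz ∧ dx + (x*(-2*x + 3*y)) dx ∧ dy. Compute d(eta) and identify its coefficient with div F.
d(eta) = (2*x) dx ∧ dy ∧ dz; div F = 2*x

For a 2-form in R^3 of the form above, applying d gives a 3-form with coefficient ∂P/∂x + ∂Q/∂y + ∂R/∂z:
  ∂P/∂x = 0
  ∂Q/∂y = 2*x
  ∂R/∂z = 0
Sum = 2*x, which is exactly div F.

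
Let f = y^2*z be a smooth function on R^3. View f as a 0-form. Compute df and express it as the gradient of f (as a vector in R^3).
df = (0) dx + (2*y*z) dy + (y^2) dz; grad f = (0, 2*y*z, y^2)

For a 0-form f, d f = (∂f/∂x) dx + (∂f/∂y) dy + (∂f/∂z) dz. The components of the vector representation are exactly the entries of grad f in Cartesian coordinates:
  ∂f/∂x = 0
  ∂f/∂y = 2*y*z
  ∂f/∂z = y^2.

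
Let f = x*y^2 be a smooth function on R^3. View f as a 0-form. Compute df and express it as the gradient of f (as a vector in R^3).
df = (y^2) dx + (2*x*y) dy + (0) dz; grad f = (y^2, 2*x*y, 0)

For a 0-form f, d f = (∂f/∂x) dx + (∂f/∂y) dy + (∂f/∂z) dz. The components of the vector representation are exactly the entries of grad f in Cartesian coordinates:
  ∂f/∂x = y^2
  ∂f/∂y = 2*x*y
  ∂f/∂z = 0.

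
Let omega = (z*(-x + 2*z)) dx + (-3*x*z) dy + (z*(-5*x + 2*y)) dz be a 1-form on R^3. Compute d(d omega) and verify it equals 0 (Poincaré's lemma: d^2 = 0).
d(d omega) = 0

Step 1: d omega = sum_{i<j} (∂f_j/∂x_i - ∂f_i/∂x_j) dx_i ∧ dx_j:
  coeff of dx ∧ dy: -3*z
  coeff of dx ∧ dz: x - 9*z
  coeff of dy ∧ dz: 3*x + 2*z
Step 2: Apply d again to each 2-form coefficient. The only possible 3-form in R^3 is dx ∧ dy ∧ dz, with coefficient
  ∂(coeff of dy∧dz)/∂x - ∂(coeff of dx∧dz)/∂y + ∂(coeff of dx∧dy)/∂z
  = ∂/∂x (3*x + 2*z) - ∂/∂y (x - 9*z) + ∂/∂z (-3*z).
Each of these terms simplifies to sums of mixed partials that cancel in pairs. The result is 0 (by equality of mixed partials for smooth functions — Schwarz / Clairaut).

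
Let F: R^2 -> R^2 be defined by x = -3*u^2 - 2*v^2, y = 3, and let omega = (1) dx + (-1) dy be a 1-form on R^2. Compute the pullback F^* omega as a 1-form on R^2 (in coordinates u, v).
F^* omega = (-6*u) du + (-4*v) dv

Using F^*(f dg) = (f ∘ F) d(g ∘ F), substitute each coordinate x_i by F_i(u, v) in f_i, and replace dx_i by d F_i = (∂F_i/∂u) du + (∂F_i/∂v) dv.
  For the x component: f_1(F) = 1; d F_1 = (-6*u) du + (-4*v) dv
  For the y component: f_2(F) = -1; d F_2 = (0) du + (0) dv
Combining and collecting du, dv coefficients:
  coeff of du: -6*u
  coeff of dv: -4*v
F^* omega = (-6*u) du + (-4*v) dv.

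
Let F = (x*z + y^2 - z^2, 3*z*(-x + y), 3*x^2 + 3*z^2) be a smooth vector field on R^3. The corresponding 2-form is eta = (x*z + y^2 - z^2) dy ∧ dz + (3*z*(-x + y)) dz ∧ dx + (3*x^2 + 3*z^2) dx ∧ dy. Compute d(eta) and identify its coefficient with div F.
d(eta) = (10*z) dx ∧ dy ∧ dz; div F = 10*z

For a 2-form in R^3 of the form above, applying d gives a 3-form with coefficient ∂P/∂x + ∂Q/∂y + ∂R/∂z:
  ∂P/∂x = z
  ∂Q/∂y = 3*z
  ∂R/∂z = 6*z
Sum = 10*z, which is exactly div F.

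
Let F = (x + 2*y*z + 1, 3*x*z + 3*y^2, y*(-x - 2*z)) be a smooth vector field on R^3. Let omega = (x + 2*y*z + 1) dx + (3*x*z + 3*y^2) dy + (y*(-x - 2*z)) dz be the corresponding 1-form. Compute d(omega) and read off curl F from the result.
d(omega) = (-4*x - 2*z) dy ∧ dz + (3*y) dz ∧ dx + (z) dx ∧ dy; curl F = (-4*x - 2*z, 3*y, z)

d omega = sum_{i<j} (∂f_j/∂x_i - ∂f_i/∂x_j) dx_i ∧ dx_j. Under the identification (dy ∧ dz, dz ∧ dx, dx ∧ dy) ↔ (e_x, e_y, e_z), the coefficients are exactly the components of curl F. Compute:
  ∂R/∂y - ∂Q/∂z = (-x - 2*z) - (3*x) = -4*x - 2*z
  ∂P/∂z - ∂R/∂x = (2*y) - (-y) = 3*y
  ∂Q/∂x - ∂P/∂y = (3*z) - (2*z) = z.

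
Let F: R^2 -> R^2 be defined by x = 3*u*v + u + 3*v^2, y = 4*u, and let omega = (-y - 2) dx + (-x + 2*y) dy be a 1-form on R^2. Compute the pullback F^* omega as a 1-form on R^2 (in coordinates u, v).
F^* omega = (-24*u*v + 24*u - 12*v^2 - 6*v - 2) du + (-12*u^2 - 24*u*v - 6*u - 12*v) dv

Using F^*(f dg) = (f ∘ F) d(g ∘ F), substitute each coordinate x_i by F_i(u, v) in f_i, and replace dx_i by d F_i = (∂F_i/∂u) du + (∂F_i/∂v) dv.
  For the x component: f_1(F) = -4*u - 2; d F_1 = (3*v + 1) du + (3*u + 6*v) dv
  For the y component: f_2(F) = -3*u*v + 7*u - 3*v^2; d F_2 = (4) du + (0) dv
Combining and collecting du, dv coefficients:
  coeff of du: -24*u*v + 24*u - 12*v^2 - 6*v - 2
  coeff of dv: -12*u^2 - 24*u*v - 6*u - 12*v
F^* omega = (-24*u*v + 24*u - 12*v^2 - 6*v - 2) du + (-12*u^2 - 24*u*v - 6*u - 12*v) dv.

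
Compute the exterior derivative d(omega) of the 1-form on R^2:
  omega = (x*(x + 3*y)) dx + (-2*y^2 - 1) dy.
d(omega) = (-3*x) dx ∧ dy

For a 1-form omega = sum_i f_i dx_i, the exterior derivative is
  d(omega) = sum_{i < j} (∂f_j/∂x_i - ∂f_i/∂x_j) dx_i ∧ dx_j.
  coefficient of dx ∧ dy: ∂f_2/∂x - ∂f_1/∂y = ∂(-2*y^2 - 1)/∂x - ∂(x*(x + 3*y))/∂y = -3*x
Assembling: d(omega) = (-3*x) dx ∧ dy.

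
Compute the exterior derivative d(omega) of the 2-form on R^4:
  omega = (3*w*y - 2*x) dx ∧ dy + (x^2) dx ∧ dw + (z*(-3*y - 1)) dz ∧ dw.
d(omega) = (3*y) dx ∧ dy ∧ dw + (-3*z) dy ∧ dz ∧ dw

For a 2-form omega = sum_{i<j} g_{ij} dx_i ∧ dx_j, the exterior derivative is
  d(omega) = sum_{i<j} d(g_{ij}) ∧ dx_i ∧ dx_j = sum_{i<j, k} (∂g_{ij}/∂x_k) dx_k ∧ dx_i ∧ dx_j.
Expand each term, using dx_k ∧ dx_i ∧ dx_j = sgn(permutation) dx_{(a)} ∧ dx_{(b)} ∧ dx_{(c)} with (a < b < c) sorted:
  d(3*w*y - 2*x) includes (∂/∂w)(3*w*y - 2*x) dw = (3*y) dw, which multiplied by dx ∧ dy gives (3*y) dx ∧ dy ∧ dw
  d(z*(-3*y - 1)) includes (∂/∂y)(z*(-3*y - 1)) dy = (-3*z) dy, which multiplied by dz ∧ dw gives (-3*z) dy ∧ dz ∧ dw
Collecting like 3-forms: d(omega) = (3*y) dx ∧ dy ∧ dw + (-3*z) dy ∧ dz ∧ dw.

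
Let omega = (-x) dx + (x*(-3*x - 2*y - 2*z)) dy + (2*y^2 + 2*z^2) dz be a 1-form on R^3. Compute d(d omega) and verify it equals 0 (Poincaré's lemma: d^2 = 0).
d(d omega) = 0

Step 1: d omega = sum_{i<j} (∂f_j/∂x_i - ∂f_i/∂x_j) dx_i ∧ dx_j:
  coeff of dx ∧ dy: -6*x - 2*y - 2*z
  coeff of dx ∧ dz: 0
  coeff of dy ∧ dz: 2*x + 4*y
Step 2: Apply d again to each 2-form coefficient. The only possible 3-form in R^3 is dx ∧ dy ∧ dz, with coefficient
  ∂(coeff of dy∧dz)/∂x - ∂(coeff of dx∧dz)/∂y + ∂(coeff of dx∧dy)/∂z
  = ∂/∂x (2*x + 4*y) - ∂/∂y (0) + ∂/∂z (-6*x - 2*y - 2*z).
Each of these terms simplifies to sums of mixed partials that cancel in pairs. The result is 0 (by equality of mixed partials for smooth functions — Schwarz / Clairaut).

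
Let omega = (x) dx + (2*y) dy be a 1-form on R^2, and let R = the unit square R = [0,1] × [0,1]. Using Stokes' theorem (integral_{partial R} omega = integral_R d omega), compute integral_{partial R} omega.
integral_(partial R) omega = 0

Stokes: integral_partial_R omega = integral_R d omega with d omega = (∂Q/∂x - ∂P/∂y) dx ∧ dy.
  ∂Q/∂x = 0
  ∂P/∂y = 0
  integrand = ∂Q/∂x - ∂P/∂y = 0.
Integrating over R: integral_0^1 integral_0^1 (0) dx dy = 0.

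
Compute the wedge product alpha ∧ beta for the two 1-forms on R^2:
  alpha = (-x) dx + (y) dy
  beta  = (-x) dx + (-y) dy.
alpha ∧ beta = (2*x*y) dx ∧ dy

Distribute the wedge, using dx_i ∧ dx_j = -dx_j ∧ dx_i and dx_i ∧ dx_i = 0. For each pair (i, j) with i < j, the coefficient of dx_i ∧ dx_j in alpha ∧ beta is (alpha_i * beta_j - alpha_j * beta_i). Collecting: alpha ∧ beta = (2*x*y) dx ∧ dy.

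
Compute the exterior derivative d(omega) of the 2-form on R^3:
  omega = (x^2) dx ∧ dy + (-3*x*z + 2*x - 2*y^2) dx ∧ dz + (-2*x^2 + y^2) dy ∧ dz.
d(omega) = (-4*x + 4*y) dx ∧ dy ∧ dz

For a 2-form omega = sum_{i<j} g_{ij} dx_i ∧ dx_j, the exterior derivative is
  d(omega) = sum_{i<j} d(g_{ij}) ∧ dx_i ∧ dx_j = sum_{i<j, k} (∂g_{ij}/∂x_k) dx_k ∧ dx_i ∧ dx_j.
Expand each term, using dx_k ∧ dx_i ∧ dx_j = sgn(permutation) dx_{(a)} ∧ dx_{(b)} ∧ dx_{(c)} with (a < b < c) sorted:
  d(-3*x*z + 2*x - 2*y^2) includes (∂/∂y)(-3*x*z + 2*x - 2*y^2) dy = (-4*y) dy, which multiplied by dx ∧ dz gives (4*y) dx ∧ dy ∧ dz
  d(-2*x^2 + y^2) includes (∂/∂x)(-2*x^2 + y^2) dx = (-4*x) dx, which multiplied by dy ∧ dz gives (-4*x) dx ∧ dy ∧ dz
Collecting like 3-forms: d(omega) = (-4*x + 4*y) dx ∧ dy ∧ dz.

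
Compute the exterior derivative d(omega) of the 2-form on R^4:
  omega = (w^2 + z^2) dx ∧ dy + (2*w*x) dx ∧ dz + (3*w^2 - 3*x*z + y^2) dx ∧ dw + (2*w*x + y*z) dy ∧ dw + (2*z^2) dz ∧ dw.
d(omega) = (2*z) dx ∧ dy ∧ dz + (4*w - 2*y) dx ∧ dy ∧ dw + (5*x) dx ∧ dz ∧ dw + (-y) dy ∧ dz ∧ dw

For a 2-form omega = sum_{i<j} g_{ij} dx_i ∧ dx_j, the exterior derivative is
  d(omega) = sum_{i<j} d(g_{ij}) ∧ dx_i ∧ dx_j = sum_{i<j, k} (∂g_{ij}/∂x_k) dx_k ∧ dx_i ∧ dx_j.
Expand each term, using dx_k ∧ dx_i ∧ dx_j = sgn(permutation) dx_{(a)} ∧ dx_{(b)} ∧ dx_{(c)} with (a < b < c) sorted:
  d(w^2 + z^2) includes (∂/∂z)(w^2 + z^2) dz = (2*z) dz, which multiplied by dx ∧ dy gives (2*z) dx ∧ dy ∧ dz
  d(w^2 + z^2) includes (∂/∂w)(w^2 + z^2) dw = (2*w) dw, which multiplied by dx ∧ dy gives (2*w) dx ∧ dy ∧ dw
  d(2*w*x) includes (∂/∂w)(2*w*x) dw = (2*x) dw, which multiplied by dx ∧ dz gives (2*x) dx ∧ dz ∧ dw
  d(3*w^2 - 3*x*z + y^2) includes (∂/∂y)(3*w^2 - 3*x*z + y^2) dy = (2*y) dy, which multiplied by dx ∧ dw gives (-2*y) dx ∧ dy ∧ dw
  d(3*w^2 - 3*x*z + y^2) includes (∂/∂z)(3*w^2 - 3*x*z + y^2) dz = (-3*x) dz, which multiplied by dx ∧ dw gives (3*x) dx ∧ dz ∧ dw
  d(2*w*x + y*z) includes (∂/∂x)(2*w*x + y*z) dx = (2*w) dx, which multiplied by dy ∧ dw gives (2*w) dx ∧ dy ∧ dw
  d(2*w*x + y*z) includes (∂/∂z)(2*w*x + y*z) dz = (y) dz, which multiplied by dy ∧ dw gives (-y) dy ∧ dz ∧ dw
Collecting like 3-forms: d(omega) = (2*z) dx ∧ dy ∧ dz + (4*w - 2*y) dx ∧ dy ∧ dw + (5*x) dx ∧ dz ∧ dw + (-y) dy ∧ dz ∧ dw.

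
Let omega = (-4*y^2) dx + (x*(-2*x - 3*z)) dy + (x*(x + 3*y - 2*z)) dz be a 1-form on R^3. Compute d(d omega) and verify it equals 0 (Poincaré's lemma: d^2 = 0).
d(d omega) = 0

Step 1: d omega = sum_{i<j} (∂f_j/∂x_i - ∂f_i/∂x_j) dx_i ∧ dx_j:
  coeff of dx ∧ dy: -4*x + 8*y - 3*z
  coeff of dx ∧ dz: 2*x + 3*y - 2*z
  coeff of dy ∧ dz: 6*x
Step 2: Apply d again to each 2-form coefficient. The only possible 3-form in R^3 is dx ∧ dy ∧ dz, with coefficient
  ∂(coeff of dy∧dz)/∂x - ∂(coeff of dx∧dz)/∂y + ∂(coeff of dx∧dy)/∂z
  = ∂/∂x (6*x) - ∂/∂y (2*x + 3*y - 2*z) + ∂/∂z (-4*x + 8*y - 3*z).
Each of these terms simplifies to sums of mixed partials that cancel in pairs. The result is 0 (by equality of mixed partials for smooth functions — Schwarz / Clairaut).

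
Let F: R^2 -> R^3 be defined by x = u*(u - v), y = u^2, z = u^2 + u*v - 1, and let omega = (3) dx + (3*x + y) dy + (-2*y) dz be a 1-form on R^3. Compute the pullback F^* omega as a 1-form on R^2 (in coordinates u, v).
F^* omega = (4*u^3 - 8*u^2*v + 6*u - 3*v) du + (u*(-2*u^2 - 3)) dv

Using F^*(f dg) = (f ∘ F) d(g ∘ F), substitute each coordinate x_i by F_i(u, v) in f_i, and replace dx_i by d F_i = (∂F_i/∂u) du + (∂F_i/∂v) dv.
  For the x component: f_1(F) = 3; d F_1 = (2*u - v) du + (-u) dv
  For the y component: f_2(F) = u*(4*u - 3*v); d F_2 = (2*u) du + (0) dv
  For the z component: f_3(F) = -2*u^2; d F_3 = (2*u + v) du + (u) dv
Combining and collecting du, dv coefficients:
  coeff of du: 4*u^3 - 8*u^2*v + 6*u - 3*v
  coeff of dv: u*(-2*u^2 - 3)
F^* omega = (4*u^3 - 8*u^2*v + 6*u - 3*v) du + (u*(-2*u^2 - 3)) dv.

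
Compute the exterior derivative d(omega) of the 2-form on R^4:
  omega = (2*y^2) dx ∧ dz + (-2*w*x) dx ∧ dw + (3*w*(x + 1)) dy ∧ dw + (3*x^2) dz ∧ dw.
d(omega) = (-4*y) dx ∧ dy ∧ dz + (3*w) dx ∧ dy ∧ dw + (6*x) dx ∧ dz ∧ dw

For a 2-form omega = sum_{i<j} g_{ij} dx_i ∧ dx_j, the exterior derivative is
  d(omega) = sum_{i<j} d(g_{ij}) ∧ dx_i ∧ dx_j = sum_{i<j, k} (∂g_{ij}/∂x_k) dx_k ∧ dx_i ∧ dx_j.
Expand each term, using dx_k ∧ dx_i ∧ dx_j = sgn(permutation) dx_{(a)} ∧ dx_{(b)} ∧ dx_{(c)} with (a < b < c) sorted:
  d(2*y^2) includes (∂/∂y)(2*y^2) dy = (4*y) dy, which multiplied by dx ∧ dz gives (-4*y) dx ∧ dy ∧ dz
  d(3*w*(x + 1)) includes (∂/∂x)(3*w*(x + 1)) dx = (3*w) dx, which multiplied by dy ∧ dw gives (3*w) dx ∧ dy ∧ dw
  d(3*x^2) includes (∂/∂x)(3*x^2) dx = (6*x) dx, which multiplied by dz ∧ dw gives (6*x) dx ∧ dz ∧ dw
Collecting like 3-forms: d(omega) = (-4*y) dx ∧ dy ∧ dz + (3*w) dx ∧ dy ∧ dw + (6*x) dx ∧ dz ∧ dw.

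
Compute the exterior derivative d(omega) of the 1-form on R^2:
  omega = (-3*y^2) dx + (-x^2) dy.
d(omega) = (-2*x + 6*y) dx ∧ dy

For a 1-form omega = sum_i f_i dx_i, the exterior derivative is
  d(omega) = sum_{i < j} (∂f_j/∂x_i - ∂f_i/∂x_j) dx_i ∧ dx_j.
  coefficient of dx ∧ dy: ∂f_2/∂x - ∂f_1/∂y = ∂(-x^2)/∂x - ∂(-3*y^2)/∂y = -2*x + 6*y
Assembling: d(omega) = (-2*x + 6*y) dx ∧ dy.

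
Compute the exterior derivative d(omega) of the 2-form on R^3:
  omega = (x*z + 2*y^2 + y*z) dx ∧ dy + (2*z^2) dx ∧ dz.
d(omega) = (x + y) dx ∧ dy ∧ dz

For a 2-form omega = sum_{i<j} g_{ij} dx_i ∧ dx_j, the exterior derivative is
  d(omega) = sum_{i<j} d(g_{ij}) ∧ dx_i ∧ dx_j = sum_{i<j, k} (∂g_{ij}/∂x_k) dx_k ∧ dx_i ∧ dx_j.
Expand each term, using dx_k ∧ dx_i ∧ dx_j = sgn(permutation) dx_{(a)} ∧ dx_{(b)} ∧ dx_{(c)} with (a < b < c) sorted:
  d(x*z + 2*y^2 + y*z) includes (∂/∂z)(x*z + 2*y^2 + y*z) dz = (x + y) dz, which multiplied by dx ∧ dy gives (x + y) dx ∧ dy ∧ dz
Collecting like 3-forms: d(omega) = (x + y) dx ∧ dy ∧ dz.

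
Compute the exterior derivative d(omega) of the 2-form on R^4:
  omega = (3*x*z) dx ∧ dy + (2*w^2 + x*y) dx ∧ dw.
d(omega) = (3*x) dx ∧ dy ∧ dz + (-x) dx ∧ dy ∧ dw

For a 2-form omega = sum_{i<j} g_{ij} dx_i ∧ dx_j, the exterior derivative is
  d(omega) = sum_{i<j} d(g_{ij}) ∧ dx_i ∧ dx_j = sum_{i<j, k} (∂g_{ij}/∂x_k) dx_k ∧ dx_i ∧ dx_j.
Expand each term, using dx_k ∧ dx_i ∧ dx_j = sgn(permutation) dx_{(a)} ∧ dx_{(b)} ∧ dx_{(c)} with (a < b < c) sorted:
  d(3*x*z) includes (∂/∂z)(3*x*z) dz = (3*x) dz, which multiplied by dx ∧ dy gives (3*x) dx ∧ dy ∧ dz
  d(2*w^2 + x*y) includes (∂/∂y)(2*w^2 + x*y) dy = (x) dy, which multiplied by dx ∧ dw gives (-x) dx ∧ dy ∧ dw
Collecting like 3-forms: d(omega) = (3*x) dx ∧ dy ∧ dz + (-x) dx ∧ dy ∧ dw.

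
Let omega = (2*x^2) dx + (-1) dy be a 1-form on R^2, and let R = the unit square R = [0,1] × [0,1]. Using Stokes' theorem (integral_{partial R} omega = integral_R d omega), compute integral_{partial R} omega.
integral_(partial R) omega = 0

Stokes: integral_partial_R omega = integral_R d omega with d omega = (∂Q/∂x - ∂P/∂y) dx ∧ dy.
  ∂Q/∂x = 0
  ∂P/∂y = 0
  integrand = ∂Q/∂x - ∂P/∂y = 0.
Integrating over R: integral_0^1 integral_0^1 (0) dx dy = 0.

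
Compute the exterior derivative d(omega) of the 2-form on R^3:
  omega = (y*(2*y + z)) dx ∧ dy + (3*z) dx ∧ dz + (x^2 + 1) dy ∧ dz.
d(omega) = (2*x + y) dx ∧ dy ∧ dz

For a 2-form omega = sum_{i<j} g_{ij} dx_i ∧ dx_j, the exterior derivative is
  d(omega) = sum_{i<j} d(g_{ij}) ∧ dx_i ∧ dx_j = sum_{i<j, k} (∂g_{ij}/∂x_k) dx_k ∧ dx_i ∧ dx_j.
Expand each term, using dx_k ∧ dx_i ∧ dx_j = sgn(permutation) dx_{(a)} ∧ dx_{(b)} ∧ dx_{(c)} with (a < b < c) sorted:
  d(y*(2*y + z)) includes (∂/∂z)(y*(2*y + z)) dz = (y) dz, which multiplied by dx ∧ dy gives (y) dx ∧ dy ∧ dz
  d(x^2 + 1) includes (∂/∂x)(x^2 + 1) dx = (2*x) dx, which multiplied by dy ∧ dz gives (2*x) dx ∧ dy ∧ dz
Collecting like 3-forms: d(omega) = (2*x + y) dx ∧ dy ∧ dz.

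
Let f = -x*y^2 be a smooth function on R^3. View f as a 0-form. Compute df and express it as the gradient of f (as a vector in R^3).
df = (-y^2) dx + (-2*x*y) dy + (0) dz; grad f = (-y^2, -2*x*y, 0)

For a 0-form f, d f = (∂f/∂x) dx + (∂f/∂y) dy + (∂f/∂z) dz. The components of the vector representation are exactly the entries of grad f in Cartesian coordinates:
  ∂f/∂x = -y^2
  ∂f/∂y = -2*x*y
  ∂f/∂z = 0.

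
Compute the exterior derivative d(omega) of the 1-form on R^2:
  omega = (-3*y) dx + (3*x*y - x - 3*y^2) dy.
d(omega) = (3*y + 2) dx ∧ dy

For a 1-form omega = sum_i f_i dx_i, the exterior derivative is
  d(omega) = sum_{i < j} (∂f_j/∂x_i - ∂f_i/∂x_j) dx_i ∧ dx_j.
  coefficient of dx ∧ dy: ∂f_2/∂x - ∂f_1/∂y = ∂(3*x*y - x - 3*y^2)/∂x - ∂(-3*y)/∂y = 3*y + 2
Assembling: d(omega) = (3*y + 2) dx ∧ dy.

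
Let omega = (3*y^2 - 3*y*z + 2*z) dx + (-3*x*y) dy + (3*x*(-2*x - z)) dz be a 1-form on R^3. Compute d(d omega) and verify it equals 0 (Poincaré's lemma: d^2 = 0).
d(d omega) = 0

Step 1: d omega = sum_{i<j} (∂f_j/∂x_i - ∂f_i/∂x_j) dx_i ∧ dx_j:
  coeff of dx ∧ dy: -9*y + 3*z
  coeff of dx ∧ dz: -12*x + 3*y - 3*z - 2
  coeff of dy ∧ dz: 0
Step 2: Apply d again to each 2-form coefficient. The only possible 3-form in R^3 is dx ∧ dy ∧ dz, with coefficient
  ∂(coeff of dy∧dz)/∂x - ∂(coeff of dx∧dz)/∂y + ∂(coeff of dx∧dy)/∂z
  = ∂/∂x (0) - ∂/∂y (-12*x + 3*y - 3*z - 2) + ∂/∂z (-9*y + 3*z).
Each of these terms simplifies to sums of mixed partials that cancel in pairs. The result is 0 (by equality of mixed partials for smooth functions — Schwarz / Clairaut).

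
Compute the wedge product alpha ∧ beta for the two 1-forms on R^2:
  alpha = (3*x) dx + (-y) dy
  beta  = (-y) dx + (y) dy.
alpha ∧ beta = (y*(3*x - y)) dx ∧ dy

Distribute the wedge, using dx_i ∧ dx_j = -dx_j ∧ dx_i and dx_i ∧ dx_i = 0. For each pair (i, j) with i < j, the coefficient of dx_i ∧ dx_j in alpha ∧ beta is (alpha_i * beta_j - alpha_j * beta_i). Collecting: alpha ∧ beta = (y*(3*x - y)) dx ∧ dy.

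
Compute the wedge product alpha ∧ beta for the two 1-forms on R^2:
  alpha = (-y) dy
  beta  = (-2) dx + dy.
alpha ∧ beta = (-2*y) dx ∧ dy

Distribute the wedge, using dx_i ∧ dx_j = -dx_j ∧ dx_i and dx_i ∧ dx_i = 0. For each pair (i, j) with i < j, the coefficient of dx_i ∧ dx_j in alpha ∧ beta is (alpha_i * beta_j - alpha_j * beta_i). Collecting: alpha ∧ beta = (-2*y) dx ∧ dy.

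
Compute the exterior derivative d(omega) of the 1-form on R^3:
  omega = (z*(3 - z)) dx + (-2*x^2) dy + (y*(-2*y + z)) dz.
d(omega) = (-4*x) dx ∧ dy + (2*z - 3) dx ∧ dz + (-4*y + z) dy ∧ dz

For a 1-form omega = sum_i f_i dx_i, the exterior derivative is
  d(omega) = sum_{i < j} (∂f_j/∂x_i - ∂f_i/∂x_j) dx_i ∧ dx_j.
  coefficient of dx ∧ dy: ∂f_2/∂x - ∂f_1/∂y = ∂(-2*x^2)/∂x - ∂(z*(3 - z))/∂y = -4*x
  coefficient of dx ∧ dz: ∂f_3/∂x - ∂f_1/∂z = ∂(y*(-2*y + z))/∂x - ∂(z*(3 - z))/∂z = 2*z - 3
  coefficient of dy ∧ dz: ∂f_3/∂y - ∂f_2/∂z = ∂(y*(-2*y + z))/∂y - ∂(-2*x^2)/∂z = -4*y + z
Assembling: d(omega) = (-4*x) dx ∧ dy + (2*z - 3) dx ∧ dz + (-4*y + z) dy ∧ dz.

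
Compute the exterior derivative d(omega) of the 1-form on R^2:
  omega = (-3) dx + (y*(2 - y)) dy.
d(omega) = 0

For a 1-form omega = sum_i f_i dx_i, the exterior derivative is
  d(omega) = sum_{i < j} (∂f_j/∂x_i - ∂f_i/∂x_j) dx_i ∧ dx_j.

Assembling: d(omega) = 0.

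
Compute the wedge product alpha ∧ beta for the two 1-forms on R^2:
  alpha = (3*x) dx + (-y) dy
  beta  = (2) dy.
alpha ∧ beta = (6*x) dx ∧ dy

Distribute the wedge, using dx_i ∧ dx_j = -dx_j ∧ dx_i and dx_i ∧ dx_i = 0. For each pair (i, j) with i < j, the coefficient of dx_i ∧ dx_j in alpha ∧ beta is (alpha_i * beta_j - alpha_j * beta_i). Collecting: alpha ∧ beta = (6*x) dx ∧ dy.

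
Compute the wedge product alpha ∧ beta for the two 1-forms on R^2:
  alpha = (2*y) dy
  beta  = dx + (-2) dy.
alpha ∧ beta = (-2*y) dx ∧ dy

Distribute the wedge, using dx_i ∧ dx_j = -dx_j ∧ dx_i and dx_i ∧ dx_i = 0. For each pair (i, j) with i < j, the coefficient of dx_i ∧ dx_j in alpha ∧ beta is (alpha_i * beta_j - alpha_j * beta_i). Collecting: alpha ∧ beta = (-2*y) dx ∧ dy.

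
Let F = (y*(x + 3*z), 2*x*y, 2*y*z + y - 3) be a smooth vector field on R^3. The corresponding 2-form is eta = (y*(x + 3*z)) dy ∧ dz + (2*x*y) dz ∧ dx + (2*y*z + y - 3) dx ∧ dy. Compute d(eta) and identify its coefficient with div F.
d(eta) = (2*x + 3*y) dx ∧ dy ∧ dz; div F = 2*x + 3*y

For a 2-form in R^3 of the form above, applying d gives a 3-form with coefficient ∂P/∂x + ∂Q/∂y + ∂R/∂z:
  ∂P/∂x = y
  ∂Q/∂y = 2*x
  ∂R/∂z = 2*y
Sum = 2*x + 3*y, which is exactly div F.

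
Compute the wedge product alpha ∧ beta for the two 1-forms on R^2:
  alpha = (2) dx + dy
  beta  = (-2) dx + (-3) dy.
alpha ∧ beta = (-4) dx ∧ dy

Distribute the wedge, using dx_i ∧ dx_j = -dx_j ∧ dx_i and dx_i ∧ dx_i = 0. For each pair (i, j) with i < j, the coefficient of dx_i ∧ dx_j in alpha ∧ beta is (alpha_i * beta_j - alpha_j * beta_i). Collecting: alpha ∧ beta = (-4) dx ∧ dy.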